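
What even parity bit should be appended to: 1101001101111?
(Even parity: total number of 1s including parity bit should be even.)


Number of 1s in data: 9
Parity bit: 1

1


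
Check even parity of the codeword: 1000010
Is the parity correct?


Number of 1s: 2

Yes, parity is correct (2 ones)


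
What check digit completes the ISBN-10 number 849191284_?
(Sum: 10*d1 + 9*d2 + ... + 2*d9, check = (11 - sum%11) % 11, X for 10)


Weighted sum: 294
294 mod 11 = 8

Check digit: 3


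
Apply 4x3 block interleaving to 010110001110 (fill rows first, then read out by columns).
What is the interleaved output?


Matrix:
  010
  110
  001
  110
Read columns: 010111010010

010111010010


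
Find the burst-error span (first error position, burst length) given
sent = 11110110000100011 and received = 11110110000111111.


XOR: 00000000000011100

Burst at position 12, length 3


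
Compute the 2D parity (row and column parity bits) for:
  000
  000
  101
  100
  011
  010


Row parities: 000101
Column parities: 000

Row P: 000101, Col P: 000, Corner: 0


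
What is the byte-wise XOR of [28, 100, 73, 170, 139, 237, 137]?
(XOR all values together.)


XOR chain: 28 ^ 100 ^ 73 ^ 170 ^ 139 ^ 237 ^ 137 = 116

116


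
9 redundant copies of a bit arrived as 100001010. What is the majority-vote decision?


Ones: 3 out of 9
Threshold: 5

0 (3/9 voted 1)


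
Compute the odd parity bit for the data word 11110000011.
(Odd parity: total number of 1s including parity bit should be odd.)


Number of 1s in data: 6
Parity bit: 1

1


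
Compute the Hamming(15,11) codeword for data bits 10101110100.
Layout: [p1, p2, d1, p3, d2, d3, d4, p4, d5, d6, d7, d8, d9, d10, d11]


Parity bits: p1=0, p2=0, p3=0, p4=0

001001001110100


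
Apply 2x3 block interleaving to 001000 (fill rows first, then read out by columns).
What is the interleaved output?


Matrix:
  001
  000
Read columns: 000010

000010


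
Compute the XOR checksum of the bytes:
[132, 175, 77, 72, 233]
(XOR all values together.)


XOR chain: 132 ^ 175 ^ 77 ^ 72 ^ 233 = 199

199


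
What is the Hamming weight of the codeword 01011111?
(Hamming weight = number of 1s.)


Counting 1s in 01011111

6


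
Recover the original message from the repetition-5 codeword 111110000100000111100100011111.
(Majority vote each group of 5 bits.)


Groups: 11111, 00001, 00000, 11110, 01000, 11111
Majority votes: 100101

100101


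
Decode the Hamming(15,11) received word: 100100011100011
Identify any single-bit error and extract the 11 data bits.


Syndrome = 15: error at position 15

Data: 00001100010 (corrected bit 15)


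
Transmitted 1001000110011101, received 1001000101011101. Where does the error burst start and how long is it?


XOR: 0000000011000000

Burst at position 8, length 2


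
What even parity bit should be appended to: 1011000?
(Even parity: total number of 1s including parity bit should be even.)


Number of 1s in data: 3
Parity bit: 1

1


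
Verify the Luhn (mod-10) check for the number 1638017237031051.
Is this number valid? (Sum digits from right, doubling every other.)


Luhn sum = 50
50 mod 10 = 0

Valid (Luhn sum mod 10 = 0)


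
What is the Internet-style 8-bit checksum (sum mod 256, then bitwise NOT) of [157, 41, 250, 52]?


Sum = 500 mod 256 = 244
Complement = 11

11


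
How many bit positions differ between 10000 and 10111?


XOR: 00111
Count of 1s: 3

3


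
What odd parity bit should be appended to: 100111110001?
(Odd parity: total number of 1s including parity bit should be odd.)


Number of 1s in data: 7
Parity bit: 0

0


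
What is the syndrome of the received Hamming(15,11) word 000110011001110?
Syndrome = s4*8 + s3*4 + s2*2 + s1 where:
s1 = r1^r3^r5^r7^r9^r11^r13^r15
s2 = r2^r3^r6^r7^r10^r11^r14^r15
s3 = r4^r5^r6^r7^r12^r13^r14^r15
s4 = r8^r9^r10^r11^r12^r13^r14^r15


s1=1, s2=1, s3=1, s4=1

Syndrome = 15 (error at position 15)


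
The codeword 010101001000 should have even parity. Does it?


Number of 1s: 4

Yes, parity is correct (4 ones)


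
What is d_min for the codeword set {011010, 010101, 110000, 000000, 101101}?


Comparing all pairs, minimum distance: 2
Can detect 1 errors, correct 0 errors

2


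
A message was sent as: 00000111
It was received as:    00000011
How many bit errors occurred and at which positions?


XOR: 00000100

1 error(s) at position(s): 5


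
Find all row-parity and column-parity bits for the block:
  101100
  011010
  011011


Row parities: 110
Column parities: 101101

Row P: 110, Col P: 101101, Corner: 0


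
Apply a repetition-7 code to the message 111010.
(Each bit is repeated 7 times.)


Each bit -> 7 copies

111111111111111111111000000011111110000000


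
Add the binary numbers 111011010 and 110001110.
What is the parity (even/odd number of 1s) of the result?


111011010 = 474
110001110 = 398
Sum = 872 = 1101101000
1s count = 5

odd parity (5 ones in 1101101000)


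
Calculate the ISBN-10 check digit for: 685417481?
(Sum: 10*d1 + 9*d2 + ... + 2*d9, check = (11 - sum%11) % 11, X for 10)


Weighted sum: 283
283 mod 11 = 8

Check digit: 3


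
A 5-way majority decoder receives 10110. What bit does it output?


Ones: 3 out of 5
Threshold: 3

1 (3/5 voted 1)


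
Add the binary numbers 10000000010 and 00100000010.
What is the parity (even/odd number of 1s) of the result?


10000000010 = 1026
00100000010 = 258
Sum = 1284 = 10100000100
1s count = 3

odd parity (3 ones in 10100000100)


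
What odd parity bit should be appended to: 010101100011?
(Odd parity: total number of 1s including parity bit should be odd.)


Number of 1s in data: 6
Parity bit: 1

1


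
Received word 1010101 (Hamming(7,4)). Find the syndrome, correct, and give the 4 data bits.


Syndrome = 0: no error detected

Data: 1101 (no errors)


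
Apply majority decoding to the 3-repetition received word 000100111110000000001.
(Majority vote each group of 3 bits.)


Groups: 000, 100, 111, 110, 000, 000, 001
Majority votes: 0011000

0011000


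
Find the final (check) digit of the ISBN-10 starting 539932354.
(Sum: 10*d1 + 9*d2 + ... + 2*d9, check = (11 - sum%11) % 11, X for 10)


Weighted sum: 275
275 mod 11 = 0

Check digit: 0


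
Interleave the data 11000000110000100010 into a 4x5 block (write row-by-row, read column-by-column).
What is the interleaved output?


Matrix:
  11000
  00011
  00001
  00010
Read columns: 10001000000001010110

10001000000001010110


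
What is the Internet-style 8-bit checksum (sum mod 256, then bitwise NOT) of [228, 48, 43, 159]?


Sum = 478 mod 256 = 222
Complement = 33

33


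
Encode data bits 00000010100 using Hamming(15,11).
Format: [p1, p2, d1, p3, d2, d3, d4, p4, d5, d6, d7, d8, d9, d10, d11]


Parity bits: p1=0, p2=1, p3=1, p4=0

010100000010100


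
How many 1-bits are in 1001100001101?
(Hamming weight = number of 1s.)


Counting 1s in 1001100001101

6


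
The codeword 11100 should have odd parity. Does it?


Number of 1s: 3

Yes, parity is correct (3 ones)


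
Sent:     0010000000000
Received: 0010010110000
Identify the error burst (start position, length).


XOR: 0000010110000

Burst at position 5, length 4


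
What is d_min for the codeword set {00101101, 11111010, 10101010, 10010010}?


Comparing all pairs, minimum distance: 2
Can detect 1 errors, correct 0 errors

2


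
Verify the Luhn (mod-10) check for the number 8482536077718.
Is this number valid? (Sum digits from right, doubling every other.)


Luhn sum = 74
74 mod 10 = 4

Invalid (Luhn sum mod 10 = 4)


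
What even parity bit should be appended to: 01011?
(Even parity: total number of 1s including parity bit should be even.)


Number of 1s in data: 3
Parity bit: 1

1


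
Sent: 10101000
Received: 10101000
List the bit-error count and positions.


XOR: 00000000

0 errors (received matches sent)


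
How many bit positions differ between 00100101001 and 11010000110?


XOR: 11110101111
Count of 1s: 9

9


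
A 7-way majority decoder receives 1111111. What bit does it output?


Ones: 7 out of 7
Threshold: 4

1 (7/7 voted 1)


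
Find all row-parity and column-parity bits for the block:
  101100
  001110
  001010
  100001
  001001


Row parities: 11000
Column parities: 000000

Row P: 11000, Col P: 000000, Corner: 0


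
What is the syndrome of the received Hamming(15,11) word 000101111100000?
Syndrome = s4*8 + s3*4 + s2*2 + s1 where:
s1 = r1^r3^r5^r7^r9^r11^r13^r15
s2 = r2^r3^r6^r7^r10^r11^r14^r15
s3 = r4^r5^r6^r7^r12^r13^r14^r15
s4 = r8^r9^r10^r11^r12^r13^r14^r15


s1=0, s2=1, s3=1, s4=1

Syndrome = 14 (error at position 14)


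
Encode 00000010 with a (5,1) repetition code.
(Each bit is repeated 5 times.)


Each bit -> 5 copies

0000000000000000000000000000001111100000


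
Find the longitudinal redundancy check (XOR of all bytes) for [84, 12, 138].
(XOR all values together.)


XOR chain: 84 ^ 12 ^ 138 = 210

210


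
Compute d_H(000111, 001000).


XOR: 001111
Count of 1s: 4

4


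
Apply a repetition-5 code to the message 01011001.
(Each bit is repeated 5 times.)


Each bit -> 5 copies

0000011111000001111111111000000000011111


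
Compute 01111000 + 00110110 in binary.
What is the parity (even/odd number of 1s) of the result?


01111000 = 120
00110110 = 54
Sum = 174 = 10101110
1s count = 5

odd parity (5 ones in 10101110)


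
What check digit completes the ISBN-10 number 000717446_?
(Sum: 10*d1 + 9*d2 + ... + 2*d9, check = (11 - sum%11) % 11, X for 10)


Weighted sum: 130
130 mod 11 = 9

Check digit: 2


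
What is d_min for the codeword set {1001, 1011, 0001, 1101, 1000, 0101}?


Comparing all pairs, minimum distance: 1
Can detect 0 errors, correct 0 errors

1


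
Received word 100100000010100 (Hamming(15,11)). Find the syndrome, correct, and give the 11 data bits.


Syndrome = 3: error at position 3

Data: 10000010100 (corrected bit 3)


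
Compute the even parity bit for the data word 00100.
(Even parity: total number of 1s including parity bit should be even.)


Number of 1s in data: 1
Parity bit: 1

1


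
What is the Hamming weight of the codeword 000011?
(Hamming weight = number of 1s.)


Counting 1s in 000011

2


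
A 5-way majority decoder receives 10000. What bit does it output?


Ones: 1 out of 5
Threshold: 3

0 (1/5 voted 1)


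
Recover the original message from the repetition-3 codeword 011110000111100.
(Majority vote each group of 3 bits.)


Groups: 011, 110, 000, 111, 100
Majority votes: 11010

11010


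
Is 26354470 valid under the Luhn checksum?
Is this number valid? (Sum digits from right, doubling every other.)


Luhn sum = 38
38 mod 10 = 8

Invalid (Luhn sum mod 10 = 8)


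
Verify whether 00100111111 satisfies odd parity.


Number of 1s: 7

Yes, parity is correct (7 ones)


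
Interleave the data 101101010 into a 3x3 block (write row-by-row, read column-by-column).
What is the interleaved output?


Matrix:
  101
  101
  010
Read columns: 110001110

110001110


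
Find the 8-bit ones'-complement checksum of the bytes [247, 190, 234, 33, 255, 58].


Sum = 1017 mod 256 = 249
Complement = 6

6


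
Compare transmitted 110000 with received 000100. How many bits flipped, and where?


XOR: 110100

3 error(s) at position(s): 0, 1, 3


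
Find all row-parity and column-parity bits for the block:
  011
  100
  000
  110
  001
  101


Row parities: 010010
Column parities: 101

Row P: 010010, Col P: 101, Corner: 0


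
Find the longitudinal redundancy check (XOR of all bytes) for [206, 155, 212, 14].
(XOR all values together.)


XOR chain: 206 ^ 155 ^ 212 ^ 14 = 143

143


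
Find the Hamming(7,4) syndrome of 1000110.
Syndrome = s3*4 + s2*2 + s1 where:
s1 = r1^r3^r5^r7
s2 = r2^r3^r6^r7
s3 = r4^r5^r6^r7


s1=0, s2=1, s3=0

Syndrome = 2 (error at position 2)


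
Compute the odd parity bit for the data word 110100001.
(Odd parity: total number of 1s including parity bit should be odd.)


Number of 1s in data: 4
Parity bit: 1

1


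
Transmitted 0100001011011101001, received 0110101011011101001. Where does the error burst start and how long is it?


XOR: 0010100000000000000

Burst at position 2, length 3


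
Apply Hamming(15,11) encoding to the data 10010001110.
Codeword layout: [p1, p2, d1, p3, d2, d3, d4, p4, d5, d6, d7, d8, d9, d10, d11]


Parity bits: p1=1, p2=1, p3=0, p4=1

111000110001110


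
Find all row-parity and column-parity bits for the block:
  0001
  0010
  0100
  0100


Row parities: 1111
Column parities: 0011

Row P: 1111, Col P: 0011, Corner: 0


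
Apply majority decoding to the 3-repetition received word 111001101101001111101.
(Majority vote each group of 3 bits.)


Groups: 111, 001, 101, 101, 001, 111, 101
Majority votes: 1011011

1011011


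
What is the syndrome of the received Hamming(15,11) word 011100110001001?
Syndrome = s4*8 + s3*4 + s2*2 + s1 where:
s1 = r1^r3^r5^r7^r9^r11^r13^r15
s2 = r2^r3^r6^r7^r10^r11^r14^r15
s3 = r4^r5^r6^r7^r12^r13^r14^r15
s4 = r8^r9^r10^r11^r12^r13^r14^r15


s1=1, s2=0, s3=0, s4=1

Syndrome = 9 (error at position 9)


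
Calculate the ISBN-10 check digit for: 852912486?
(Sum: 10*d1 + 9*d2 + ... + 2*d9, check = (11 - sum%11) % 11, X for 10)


Weighted sum: 272
272 mod 11 = 8

Check digit: 3


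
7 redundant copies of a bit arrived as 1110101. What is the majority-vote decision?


Ones: 5 out of 7
Threshold: 4

1 (5/7 voted 1)


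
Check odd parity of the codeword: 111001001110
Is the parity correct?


Number of 1s: 7

Yes, parity is correct (7 ones)


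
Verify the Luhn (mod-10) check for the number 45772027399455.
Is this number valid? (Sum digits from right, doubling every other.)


Luhn sum = 74
74 mod 10 = 4

Invalid (Luhn sum mod 10 = 4)


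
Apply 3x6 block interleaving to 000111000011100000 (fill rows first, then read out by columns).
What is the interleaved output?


Matrix:
  000111
  000011
  100000
Read columns: 001000000100110110

001000000100110110


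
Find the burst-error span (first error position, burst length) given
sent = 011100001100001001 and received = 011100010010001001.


XOR: 000000011110000000

Burst at position 7, length 4


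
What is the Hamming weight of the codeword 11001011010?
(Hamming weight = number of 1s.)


Counting 1s in 11001011010

6


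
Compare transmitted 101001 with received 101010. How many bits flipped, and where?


XOR: 000011

2 error(s) at position(s): 4, 5


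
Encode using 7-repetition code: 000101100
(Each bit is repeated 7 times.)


Each bit -> 7 copies

000000000000000000000111111100000001111111111111100000000000000


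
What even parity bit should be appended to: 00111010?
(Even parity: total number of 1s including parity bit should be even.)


Number of 1s in data: 4
Parity bit: 0

0


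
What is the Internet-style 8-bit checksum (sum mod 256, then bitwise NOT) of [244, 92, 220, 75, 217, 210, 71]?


Sum = 1129 mod 256 = 105
Complement = 150

150


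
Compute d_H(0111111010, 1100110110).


XOR: 1011001100
Count of 1s: 5

5


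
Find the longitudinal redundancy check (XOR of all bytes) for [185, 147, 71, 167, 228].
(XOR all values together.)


XOR chain: 185 ^ 147 ^ 71 ^ 167 ^ 228 = 46

46


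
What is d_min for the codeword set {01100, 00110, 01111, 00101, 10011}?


Comparing all pairs, minimum distance: 2
Can detect 1 errors, correct 0 errors

2


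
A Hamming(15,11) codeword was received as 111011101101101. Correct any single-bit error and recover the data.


Syndrome = 9: error at position 9

Data: 11110101101 (corrected bit 9)


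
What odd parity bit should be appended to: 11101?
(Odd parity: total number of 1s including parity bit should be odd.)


Number of 1s in data: 4
Parity bit: 1

1


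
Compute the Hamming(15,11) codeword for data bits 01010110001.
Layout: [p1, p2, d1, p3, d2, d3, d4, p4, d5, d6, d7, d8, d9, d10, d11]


Parity bits: p1=0, p2=0, p3=1, p4=1

000110110110001


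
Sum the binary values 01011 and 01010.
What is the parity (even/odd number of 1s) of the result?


01011 = 11
01010 = 10
Sum = 21 = 10101
1s count = 3

odd parity (3 ones in 10101)


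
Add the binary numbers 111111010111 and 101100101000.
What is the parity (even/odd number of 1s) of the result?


111111010111 = 4055
101100101000 = 2856
Sum = 6911 = 1101011111111
1s count = 11

odd parity (11 ones in 1101011111111)


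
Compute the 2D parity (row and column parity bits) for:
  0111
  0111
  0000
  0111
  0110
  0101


Row parities: 110100
Column parities: 0100

Row P: 110100, Col P: 0100, Corner: 1


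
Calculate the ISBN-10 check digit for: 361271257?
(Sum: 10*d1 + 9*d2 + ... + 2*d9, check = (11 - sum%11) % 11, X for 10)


Weighted sum: 190
190 mod 11 = 3

Check digit: 8


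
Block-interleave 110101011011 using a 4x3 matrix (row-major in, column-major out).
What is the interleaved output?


Matrix:
  110
  101
  011
  011
Read columns: 110010110111

110010110111


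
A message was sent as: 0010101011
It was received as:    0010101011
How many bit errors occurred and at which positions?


XOR: 0000000000

0 errors (received matches sent)


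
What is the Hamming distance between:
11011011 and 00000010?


XOR: 11011001
Count of 1s: 5

5


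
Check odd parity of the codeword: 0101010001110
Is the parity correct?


Number of 1s: 6

No, parity error (6 ones)


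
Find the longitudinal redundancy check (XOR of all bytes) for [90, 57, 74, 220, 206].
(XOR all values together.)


XOR chain: 90 ^ 57 ^ 74 ^ 220 ^ 206 = 59

59


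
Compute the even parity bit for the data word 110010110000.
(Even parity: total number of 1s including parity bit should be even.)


Number of 1s in data: 5
Parity bit: 1

1


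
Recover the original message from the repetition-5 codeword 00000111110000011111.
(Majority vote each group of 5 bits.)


Groups: 00000, 11111, 00000, 11111
Majority votes: 0101

0101


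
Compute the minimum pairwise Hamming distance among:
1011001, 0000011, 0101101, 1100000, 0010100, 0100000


Comparing all pairs, minimum distance: 1
Can detect 0 errors, correct 0 errors

1


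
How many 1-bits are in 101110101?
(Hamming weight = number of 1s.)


Counting 1s in 101110101

6


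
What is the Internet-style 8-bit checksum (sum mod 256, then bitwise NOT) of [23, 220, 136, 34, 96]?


Sum = 509 mod 256 = 253
Complement = 2

2


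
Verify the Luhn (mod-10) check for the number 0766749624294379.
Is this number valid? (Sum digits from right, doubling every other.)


Luhn sum = 86
86 mod 10 = 6

Invalid (Luhn sum mod 10 = 6)


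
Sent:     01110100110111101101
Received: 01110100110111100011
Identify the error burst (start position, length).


XOR: 00000000000000001110

Burst at position 16, length 3


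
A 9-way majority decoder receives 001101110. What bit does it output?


Ones: 5 out of 9
Threshold: 5

1 (5/9 voted 1)


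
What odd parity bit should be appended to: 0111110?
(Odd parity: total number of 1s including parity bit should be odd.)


Number of 1s in data: 5
Parity bit: 0

0


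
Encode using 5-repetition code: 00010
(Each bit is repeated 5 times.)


Each bit -> 5 copies

0000000000000001111100000


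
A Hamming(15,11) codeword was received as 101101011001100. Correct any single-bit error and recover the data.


Syndrome = 0: no error detected

Data: 10101001100 (no errors)


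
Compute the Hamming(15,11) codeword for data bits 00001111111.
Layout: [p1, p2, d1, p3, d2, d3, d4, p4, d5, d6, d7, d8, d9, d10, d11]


Parity bits: p1=0, p2=0, p3=0, p4=1

000000011111111


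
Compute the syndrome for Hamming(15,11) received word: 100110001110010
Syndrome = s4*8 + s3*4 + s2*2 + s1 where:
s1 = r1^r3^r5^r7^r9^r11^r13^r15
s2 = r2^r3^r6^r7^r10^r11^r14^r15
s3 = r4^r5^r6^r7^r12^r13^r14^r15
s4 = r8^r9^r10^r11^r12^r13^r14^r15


s1=0, s2=1, s3=1, s4=0

Syndrome = 6 (error at position 6)


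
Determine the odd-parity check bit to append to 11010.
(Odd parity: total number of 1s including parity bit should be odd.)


Number of 1s in data: 3
Parity bit: 0

0


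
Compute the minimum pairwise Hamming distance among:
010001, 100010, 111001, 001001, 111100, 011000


Comparing all pairs, minimum distance: 2
Can detect 1 errors, correct 0 errors

2


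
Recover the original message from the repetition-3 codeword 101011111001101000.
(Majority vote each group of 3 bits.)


Groups: 101, 011, 111, 001, 101, 000
Majority votes: 111010

111010


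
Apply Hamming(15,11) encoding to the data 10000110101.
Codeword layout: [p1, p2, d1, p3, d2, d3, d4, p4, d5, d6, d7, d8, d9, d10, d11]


Parity bits: p1=0, p2=0, p3=0, p4=0

001000000110101


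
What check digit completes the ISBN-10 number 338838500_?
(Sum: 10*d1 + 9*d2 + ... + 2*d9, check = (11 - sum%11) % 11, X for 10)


Weighted sum: 255
255 mod 11 = 2

Check digit: 9


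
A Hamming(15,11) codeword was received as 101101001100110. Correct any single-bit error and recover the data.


Syndrome = 0: no error detected

Data: 10101100110 (no errors)


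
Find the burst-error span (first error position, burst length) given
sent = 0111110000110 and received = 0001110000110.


XOR: 0110000000000

Burst at position 1, length 2


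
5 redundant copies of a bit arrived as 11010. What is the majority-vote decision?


Ones: 3 out of 5
Threshold: 3

1 (3/5 voted 1)


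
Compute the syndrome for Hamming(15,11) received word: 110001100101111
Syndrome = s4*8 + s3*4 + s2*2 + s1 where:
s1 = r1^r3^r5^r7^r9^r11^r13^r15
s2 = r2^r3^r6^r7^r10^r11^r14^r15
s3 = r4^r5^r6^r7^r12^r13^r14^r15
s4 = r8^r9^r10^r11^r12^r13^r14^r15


s1=0, s2=0, s3=0, s4=1

Syndrome = 8 (error at position 8)


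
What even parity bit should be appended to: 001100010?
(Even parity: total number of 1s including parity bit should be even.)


Number of 1s in data: 3
Parity bit: 1

1


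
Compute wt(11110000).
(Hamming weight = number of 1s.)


Counting 1s in 11110000

4


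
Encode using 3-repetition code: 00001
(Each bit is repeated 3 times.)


Each bit -> 3 copies

000000000000111


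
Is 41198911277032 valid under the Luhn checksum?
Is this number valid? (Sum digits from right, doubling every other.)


Luhn sum = 63
63 mod 10 = 3

Invalid (Luhn sum mod 10 = 3)


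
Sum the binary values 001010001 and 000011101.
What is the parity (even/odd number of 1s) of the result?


001010001 = 81
000011101 = 29
Sum = 110 = 1101110
1s count = 5

odd parity (5 ones in 1101110)


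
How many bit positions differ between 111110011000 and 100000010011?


XOR: 011110001011
Count of 1s: 7

7


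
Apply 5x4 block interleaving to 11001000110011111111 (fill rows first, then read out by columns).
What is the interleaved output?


Matrix:
  1100
  1000
  1100
  1111
  1111
Read columns: 11111101110001100011

11111101110001100011


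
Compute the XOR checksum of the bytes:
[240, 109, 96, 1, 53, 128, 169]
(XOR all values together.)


XOR chain: 240 ^ 109 ^ 96 ^ 1 ^ 53 ^ 128 ^ 169 = 224

224


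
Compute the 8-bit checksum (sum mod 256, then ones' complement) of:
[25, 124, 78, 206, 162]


Sum = 595 mod 256 = 83
Complement = 172

172


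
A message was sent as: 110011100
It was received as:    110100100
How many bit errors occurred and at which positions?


XOR: 000111000

3 error(s) at position(s): 3, 4, 5


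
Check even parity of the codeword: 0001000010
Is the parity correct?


Number of 1s: 2

Yes, parity is correct (2 ones)


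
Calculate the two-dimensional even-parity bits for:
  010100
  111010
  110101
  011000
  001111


Row parities: 00000
Column parities: 001100

Row P: 00000, Col P: 001100, Corner: 0


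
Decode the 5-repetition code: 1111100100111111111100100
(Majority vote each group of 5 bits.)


Groups: 11111, 00100, 11111, 11111, 00100
Majority votes: 10110

10110


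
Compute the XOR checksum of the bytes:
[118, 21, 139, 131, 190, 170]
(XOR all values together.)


XOR chain: 118 ^ 21 ^ 139 ^ 131 ^ 190 ^ 170 = 127

127


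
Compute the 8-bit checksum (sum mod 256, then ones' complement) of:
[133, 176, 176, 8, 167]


Sum = 660 mod 256 = 148
Complement = 107

107


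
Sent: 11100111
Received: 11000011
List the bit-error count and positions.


XOR: 00100100

2 error(s) at position(s): 2, 5


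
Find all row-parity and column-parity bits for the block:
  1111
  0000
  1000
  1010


Row parities: 0010
Column parities: 1101

Row P: 0010, Col P: 1101, Corner: 1


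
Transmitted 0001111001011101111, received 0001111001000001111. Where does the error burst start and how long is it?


XOR: 0000000000011100000

Burst at position 11, length 3


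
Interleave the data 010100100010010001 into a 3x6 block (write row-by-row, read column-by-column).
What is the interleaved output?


Matrix:
  010100
  100010
  010001
Read columns: 010101000100010001

010101000100010001


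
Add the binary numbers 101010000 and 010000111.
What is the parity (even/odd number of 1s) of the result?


101010000 = 336
010000111 = 135
Sum = 471 = 111010111
1s count = 7

odd parity (7 ones in 111010111)


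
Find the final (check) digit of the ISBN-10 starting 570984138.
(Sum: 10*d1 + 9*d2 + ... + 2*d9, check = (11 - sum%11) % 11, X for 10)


Weighted sum: 273
273 mod 11 = 9

Check digit: 2


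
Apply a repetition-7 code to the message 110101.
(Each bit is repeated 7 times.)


Each bit -> 7 copies

111111111111110000000111111100000001111111


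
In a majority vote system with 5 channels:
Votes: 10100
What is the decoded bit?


Ones: 2 out of 5
Threshold: 3

0 (2/5 voted 1)


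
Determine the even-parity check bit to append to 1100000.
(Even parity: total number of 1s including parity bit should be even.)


Number of 1s in data: 2
Parity bit: 0

0


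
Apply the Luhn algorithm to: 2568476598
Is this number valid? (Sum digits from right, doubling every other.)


Luhn sum = 60
60 mod 10 = 0

Valid (Luhn sum mod 10 = 0)


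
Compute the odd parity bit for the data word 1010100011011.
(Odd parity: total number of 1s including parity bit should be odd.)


Number of 1s in data: 7
Parity bit: 0

0


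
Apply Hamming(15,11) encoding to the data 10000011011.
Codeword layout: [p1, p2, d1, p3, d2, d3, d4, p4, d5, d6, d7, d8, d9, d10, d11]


Parity bits: p1=1, p2=0, p3=1, p4=0

101100000011011


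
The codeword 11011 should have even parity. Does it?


Number of 1s: 4

Yes, parity is correct (4 ones)


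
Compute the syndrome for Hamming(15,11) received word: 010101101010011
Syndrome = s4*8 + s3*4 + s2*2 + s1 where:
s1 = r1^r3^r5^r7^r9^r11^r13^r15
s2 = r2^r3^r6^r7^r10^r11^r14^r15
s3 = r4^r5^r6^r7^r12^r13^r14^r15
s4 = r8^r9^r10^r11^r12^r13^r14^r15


s1=0, s2=0, s3=1, s4=0

Syndrome = 4 (error at position 4)


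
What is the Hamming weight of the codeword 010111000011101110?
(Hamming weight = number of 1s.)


Counting 1s in 010111000011101110

10


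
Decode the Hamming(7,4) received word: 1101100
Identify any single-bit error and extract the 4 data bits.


Syndrome = 2: error at position 2

Data: 0100 (corrected bit 2)


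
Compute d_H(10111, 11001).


XOR: 01110
Count of 1s: 3

3


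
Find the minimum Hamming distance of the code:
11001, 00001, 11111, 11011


Comparing all pairs, minimum distance: 1
Can detect 0 errors, correct 0 errors

1


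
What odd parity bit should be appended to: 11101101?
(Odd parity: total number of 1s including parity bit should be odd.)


Number of 1s in data: 6
Parity bit: 1

1


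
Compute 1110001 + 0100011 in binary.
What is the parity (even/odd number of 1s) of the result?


1110001 = 113
0100011 = 35
Sum = 148 = 10010100
1s count = 3

odd parity (3 ones in 10010100)


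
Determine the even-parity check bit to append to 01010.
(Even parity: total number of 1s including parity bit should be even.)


Number of 1s in data: 2
Parity bit: 0

0


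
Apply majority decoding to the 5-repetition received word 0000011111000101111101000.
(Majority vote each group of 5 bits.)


Groups: 00000, 11111, 00010, 11111, 01000
Majority votes: 01010

01010


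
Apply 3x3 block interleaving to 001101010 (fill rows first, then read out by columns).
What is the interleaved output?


Matrix:
  001
  101
  010
Read columns: 010001110

010001110


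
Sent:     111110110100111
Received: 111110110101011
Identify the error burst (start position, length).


XOR: 000000000001100

Burst at position 11, length 2


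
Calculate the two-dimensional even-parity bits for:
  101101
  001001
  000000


Row parities: 000
Column parities: 100100

Row P: 000, Col P: 100100, Corner: 0


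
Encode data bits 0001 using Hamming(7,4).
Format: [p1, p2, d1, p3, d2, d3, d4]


Parity bits: p1=1, p2=1, p3=1

1101001


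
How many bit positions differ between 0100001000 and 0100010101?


XOR: 0000011101
Count of 1s: 4

4


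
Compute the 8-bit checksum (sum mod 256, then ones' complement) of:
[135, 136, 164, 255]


Sum = 690 mod 256 = 178
Complement = 77

77


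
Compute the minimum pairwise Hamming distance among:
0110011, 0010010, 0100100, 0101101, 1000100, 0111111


Comparing all pairs, minimum distance: 2
Can detect 1 errors, correct 0 errors

2


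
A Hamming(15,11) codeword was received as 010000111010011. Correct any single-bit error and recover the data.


Syndrome = 14: error at position 14

Data: 00011010001 (corrected bit 14)


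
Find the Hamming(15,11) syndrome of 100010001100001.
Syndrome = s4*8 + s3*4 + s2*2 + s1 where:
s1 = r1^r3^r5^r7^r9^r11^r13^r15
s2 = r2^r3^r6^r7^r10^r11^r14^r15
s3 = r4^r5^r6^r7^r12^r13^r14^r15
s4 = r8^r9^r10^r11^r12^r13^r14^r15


s1=0, s2=0, s3=0, s4=1

Syndrome = 8 (error at position 8)


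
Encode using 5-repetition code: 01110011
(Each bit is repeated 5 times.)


Each bit -> 5 copies

0000011111111111111100000000001111111111


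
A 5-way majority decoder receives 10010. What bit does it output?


Ones: 2 out of 5
Threshold: 3

0 (2/5 voted 1)


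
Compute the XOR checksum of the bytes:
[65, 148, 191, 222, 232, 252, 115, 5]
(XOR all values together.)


XOR chain: 65 ^ 148 ^ 191 ^ 222 ^ 232 ^ 252 ^ 115 ^ 5 = 214

214


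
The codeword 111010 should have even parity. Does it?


Number of 1s: 4

Yes, parity is correct (4 ones)


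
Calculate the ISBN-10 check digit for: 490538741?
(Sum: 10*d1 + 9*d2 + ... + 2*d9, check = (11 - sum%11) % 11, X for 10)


Weighted sum: 256
256 mod 11 = 3

Check digit: 8


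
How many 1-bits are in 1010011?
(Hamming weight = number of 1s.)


Counting 1s in 1010011

4


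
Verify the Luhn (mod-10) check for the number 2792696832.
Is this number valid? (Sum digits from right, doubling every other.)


Luhn sum = 53
53 mod 10 = 3

Invalid (Luhn sum mod 10 = 3)


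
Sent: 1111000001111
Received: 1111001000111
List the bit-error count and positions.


XOR: 0000001001000

2 error(s) at position(s): 6, 9


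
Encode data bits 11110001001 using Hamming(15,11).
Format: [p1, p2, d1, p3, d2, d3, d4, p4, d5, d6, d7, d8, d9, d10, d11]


Parity bits: p1=0, p2=0, p3=1, p4=0

001111100001001


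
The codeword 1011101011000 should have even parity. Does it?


Number of 1s: 7

No, parity error (7 ones)


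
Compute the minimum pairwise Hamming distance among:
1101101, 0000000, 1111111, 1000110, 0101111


Comparing all pairs, minimum distance: 2
Can detect 1 errors, correct 0 errors

2


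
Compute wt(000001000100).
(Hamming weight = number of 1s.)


Counting 1s in 000001000100

2


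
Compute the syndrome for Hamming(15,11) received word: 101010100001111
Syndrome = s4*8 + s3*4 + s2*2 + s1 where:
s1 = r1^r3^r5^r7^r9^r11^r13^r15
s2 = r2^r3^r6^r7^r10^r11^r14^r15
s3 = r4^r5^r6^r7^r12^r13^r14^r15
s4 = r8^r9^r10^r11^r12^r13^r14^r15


s1=0, s2=0, s3=0, s4=0

Syndrome = 0 (no error)


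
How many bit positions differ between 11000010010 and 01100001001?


XOR: 10100011011
Count of 1s: 6

6


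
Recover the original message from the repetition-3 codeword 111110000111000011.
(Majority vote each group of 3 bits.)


Groups: 111, 110, 000, 111, 000, 011
Majority votes: 110101

110101


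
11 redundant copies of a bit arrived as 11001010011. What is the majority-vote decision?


Ones: 6 out of 11
Threshold: 6

1 (6/11 voted 1)


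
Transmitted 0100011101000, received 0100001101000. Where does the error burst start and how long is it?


XOR: 0000010000000

Burst at position 5, length 1


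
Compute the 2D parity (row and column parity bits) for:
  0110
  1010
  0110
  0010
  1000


Row parities: 00011
Column parities: 0000

Row P: 00011, Col P: 0000, Corner: 0


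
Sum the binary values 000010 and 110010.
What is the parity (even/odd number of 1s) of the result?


000010 = 2
110010 = 50
Sum = 52 = 110100
1s count = 3

odd parity (3 ones in 110100)


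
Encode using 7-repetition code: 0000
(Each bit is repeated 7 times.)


Each bit -> 7 copies

0000000000000000000000000000


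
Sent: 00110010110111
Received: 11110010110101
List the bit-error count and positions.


XOR: 11000000000010

3 error(s) at position(s): 0, 1, 12


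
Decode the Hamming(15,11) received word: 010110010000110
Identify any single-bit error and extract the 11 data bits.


Syndrome = 8: error at position 8

Data: 01000000110 (corrected bit 8)


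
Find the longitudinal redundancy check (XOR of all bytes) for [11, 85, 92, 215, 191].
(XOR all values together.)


XOR chain: 11 ^ 85 ^ 92 ^ 215 ^ 191 = 106

106


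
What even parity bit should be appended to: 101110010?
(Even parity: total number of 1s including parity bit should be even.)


Number of 1s in data: 5
Parity bit: 1

1


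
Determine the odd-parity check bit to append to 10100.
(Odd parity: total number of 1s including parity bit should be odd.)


Number of 1s in data: 2
Parity bit: 1

1


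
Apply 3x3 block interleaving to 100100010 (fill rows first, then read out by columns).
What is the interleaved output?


Matrix:
  100
  100
  010
Read columns: 110001000

110001000


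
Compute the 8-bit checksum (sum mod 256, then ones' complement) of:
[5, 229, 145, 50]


Sum = 429 mod 256 = 173
Complement = 82

82


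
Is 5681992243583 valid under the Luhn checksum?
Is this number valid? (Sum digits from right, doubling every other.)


Luhn sum = 67
67 mod 10 = 7

Invalid (Luhn sum mod 10 = 7)


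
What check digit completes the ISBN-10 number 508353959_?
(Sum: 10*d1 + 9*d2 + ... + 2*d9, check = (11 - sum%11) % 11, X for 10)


Weighted sum: 249
249 mod 11 = 7

Check digit: 4


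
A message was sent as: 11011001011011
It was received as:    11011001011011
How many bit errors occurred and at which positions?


XOR: 00000000000000

0 errors (received matches sent)


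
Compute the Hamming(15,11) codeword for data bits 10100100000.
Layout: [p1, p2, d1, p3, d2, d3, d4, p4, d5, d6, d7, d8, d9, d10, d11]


Parity bits: p1=1, p2=1, p3=1, p4=1

111101010100000


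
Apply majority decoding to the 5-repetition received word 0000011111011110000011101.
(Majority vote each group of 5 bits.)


Groups: 00000, 11111, 01111, 00000, 11101
Majority votes: 01101

01101


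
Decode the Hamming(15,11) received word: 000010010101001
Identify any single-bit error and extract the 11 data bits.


Syndrome = 4: error at position 4

Data: 01000101001 (corrected bit 4)


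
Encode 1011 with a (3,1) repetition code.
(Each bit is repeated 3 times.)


Each bit -> 3 copies

111000111111


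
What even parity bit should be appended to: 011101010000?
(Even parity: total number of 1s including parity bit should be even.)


Number of 1s in data: 5
Parity bit: 1

1


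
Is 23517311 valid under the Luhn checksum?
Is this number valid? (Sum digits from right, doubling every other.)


Luhn sum = 20
20 mod 10 = 0

Valid (Luhn sum mod 10 = 0)


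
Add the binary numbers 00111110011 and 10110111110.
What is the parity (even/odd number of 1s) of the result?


00111110011 = 499
10110111110 = 1470
Sum = 1969 = 11110110001
1s count = 7

odd parity (7 ones in 11110110001)


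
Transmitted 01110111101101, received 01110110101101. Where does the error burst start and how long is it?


XOR: 00000001000000

Burst at position 7, length 1


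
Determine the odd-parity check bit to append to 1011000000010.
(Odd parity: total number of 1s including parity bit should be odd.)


Number of 1s in data: 4
Parity bit: 1

1


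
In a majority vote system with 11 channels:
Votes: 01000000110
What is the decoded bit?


Ones: 3 out of 11
Threshold: 6

0 (3/11 voted 1)


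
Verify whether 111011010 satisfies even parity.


Number of 1s: 6

Yes, parity is correct (6 ones)


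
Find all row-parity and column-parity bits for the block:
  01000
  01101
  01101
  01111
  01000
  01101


Row parities: 111011
Column parities: 00010

Row P: 111011, Col P: 00010, Corner: 1


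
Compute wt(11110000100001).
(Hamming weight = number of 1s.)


Counting 1s in 11110000100001

6


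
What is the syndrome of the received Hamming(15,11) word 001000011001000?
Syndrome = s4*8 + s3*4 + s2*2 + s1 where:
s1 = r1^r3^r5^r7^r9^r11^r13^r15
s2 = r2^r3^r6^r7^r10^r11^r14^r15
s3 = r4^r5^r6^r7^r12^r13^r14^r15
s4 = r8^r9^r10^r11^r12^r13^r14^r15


s1=0, s2=1, s3=1, s4=1

Syndrome = 14 (error at position 14)


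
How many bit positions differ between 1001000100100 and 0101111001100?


XOR: 1100111101000
Count of 1s: 7

7


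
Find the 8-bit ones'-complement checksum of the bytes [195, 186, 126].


Sum = 507 mod 256 = 251
Complement = 4

4


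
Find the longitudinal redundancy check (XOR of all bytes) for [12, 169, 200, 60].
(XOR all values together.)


XOR chain: 12 ^ 169 ^ 200 ^ 60 = 81

81


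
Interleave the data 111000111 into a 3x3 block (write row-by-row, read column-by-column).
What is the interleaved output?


Matrix:
  111
  000
  111
Read columns: 101101101

101101101


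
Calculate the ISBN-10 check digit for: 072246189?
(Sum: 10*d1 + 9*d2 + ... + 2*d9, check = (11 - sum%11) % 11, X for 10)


Weighted sum: 193
193 mod 11 = 6

Check digit: 5


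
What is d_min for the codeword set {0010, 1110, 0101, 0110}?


Comparing all pairs, minimum distance: 1
Can detect 0 errors, correct 0 errors

1


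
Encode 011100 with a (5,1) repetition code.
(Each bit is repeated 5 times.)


Each bit -> 5 copies

000001111111111111110000000000


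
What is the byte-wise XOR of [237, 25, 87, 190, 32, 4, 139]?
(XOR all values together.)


XOR chain: 237 ^ 25 ^ 87 ^ 190 ^ 32 ^ 4 ^ 139 = 178

178


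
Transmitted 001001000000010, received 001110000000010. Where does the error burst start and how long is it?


XOR: 000111000000000

Burst at position 3, length 3


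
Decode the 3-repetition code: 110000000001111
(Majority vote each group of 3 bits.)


Groups: 110, 000, 000, 001, 111
Majority votes: 10001

10001


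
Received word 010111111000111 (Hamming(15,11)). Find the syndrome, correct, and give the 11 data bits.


Syndrome = 15: error at position 15

Data: 01111000110 (corrected bit 15)


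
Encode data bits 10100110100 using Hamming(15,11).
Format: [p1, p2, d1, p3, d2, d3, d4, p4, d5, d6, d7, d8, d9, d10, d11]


Parity bits: p1=1, p2=0, p3=0, p4=1

101001010110100
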